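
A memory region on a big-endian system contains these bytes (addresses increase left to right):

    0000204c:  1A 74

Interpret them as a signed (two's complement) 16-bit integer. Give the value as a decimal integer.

6772

Big-endian: lowest address holds the most-significant byte.
The bytes are already most-significant first: 0x1A74.
0x1A74 = 6772.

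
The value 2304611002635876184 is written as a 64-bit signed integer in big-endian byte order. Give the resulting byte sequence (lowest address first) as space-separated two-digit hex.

1F FB 9F 7F 1D 91 77 58

2304611002635876184 in hexadecimal, padded to 64 bits, is 0x1FFB9F7F1D917758.
Split into bytes (most-significant first): 1F FB 9F 7F 1D 91 77 58.
Big-endian: lowest address holds the most-significant byte.
So the memory order matches the most-significant-first order: 1F FB 9F 7F 1D 91 77 58.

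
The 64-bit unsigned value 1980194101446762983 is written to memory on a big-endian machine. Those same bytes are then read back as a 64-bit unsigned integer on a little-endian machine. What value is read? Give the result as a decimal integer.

16708651704913001243

1980194101446762983 in 64-bit hexadecimal is 0x1B7B100B330EE1E7.
Stored big-endian, the bytes at ascending addresses are 1B 7B 10 0B 33 0E E1 E7.
Read back as little-endian, the first byte is least significant, giving 0xE7E10E330B107B1B.
0xE7E10E330B107B1B = 16708651704913001243.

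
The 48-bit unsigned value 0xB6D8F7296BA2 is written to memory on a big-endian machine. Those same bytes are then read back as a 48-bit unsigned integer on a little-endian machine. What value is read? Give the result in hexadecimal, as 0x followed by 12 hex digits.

Stored big-endian, the bytes at ascending addresses are B6 D8 F7 29 6B A2.
Read back as little-endian, the first byte is least significant, giving 0xA26B29F7D8B6.

0xA26B29F7D8B6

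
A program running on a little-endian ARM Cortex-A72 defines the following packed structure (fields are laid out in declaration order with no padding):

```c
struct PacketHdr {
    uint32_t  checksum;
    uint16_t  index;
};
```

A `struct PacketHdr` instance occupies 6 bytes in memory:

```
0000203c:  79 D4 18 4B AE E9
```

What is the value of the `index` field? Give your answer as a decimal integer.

`index` follows `checksum` (4 bytes), so it starts at byte offset 4 and occupies 2 bytes.
Bytes at offsets 4..5: AE E9.
In little-endian order the low byte comes first in memory.
Reassemble most-significant byte first: E9 AE → 0xE9AE.
0xE9AE = 59822.

59822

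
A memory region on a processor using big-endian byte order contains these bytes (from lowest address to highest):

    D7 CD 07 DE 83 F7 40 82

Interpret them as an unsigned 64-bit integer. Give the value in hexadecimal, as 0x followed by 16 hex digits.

0xD7CD07DE83F74082

Big-endian: lowest address holds the most-significant byte.
The bytes are already most-significant first: 0xD7CD07DE83F74082.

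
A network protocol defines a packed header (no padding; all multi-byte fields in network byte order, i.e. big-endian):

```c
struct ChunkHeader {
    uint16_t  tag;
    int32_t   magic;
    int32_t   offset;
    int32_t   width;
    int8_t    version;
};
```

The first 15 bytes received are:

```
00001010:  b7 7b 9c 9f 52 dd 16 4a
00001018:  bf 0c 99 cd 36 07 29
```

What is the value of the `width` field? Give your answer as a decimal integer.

`width` follows `tag` (2 B), `magic` (4 B), `offset` (4 B), so it starts at offset 2 + 4 + 4 = 10 and occupies 4 bytes.
Bytes at offsets 10..13: 99 CD 36 07.
Big-endian: lowest address holds the most-significant byte.
The bytes are already most-significant first: 0x99CD3607.
Top bit is set, so as a signed 32-bit value this is 0x99CD3607 − 2^32 = -1714604537.

-1714604537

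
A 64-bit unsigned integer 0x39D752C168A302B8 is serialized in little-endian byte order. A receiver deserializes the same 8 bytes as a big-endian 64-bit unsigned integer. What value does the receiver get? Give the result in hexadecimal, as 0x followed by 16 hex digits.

Stored little-endian, the bytes at ascending addresses are B8 02 A3 68 C1 52 D7 39.
Read back as big-endian, the last byte is least significant, giving 0xB802A368C152D739.

0xB802A368C152D739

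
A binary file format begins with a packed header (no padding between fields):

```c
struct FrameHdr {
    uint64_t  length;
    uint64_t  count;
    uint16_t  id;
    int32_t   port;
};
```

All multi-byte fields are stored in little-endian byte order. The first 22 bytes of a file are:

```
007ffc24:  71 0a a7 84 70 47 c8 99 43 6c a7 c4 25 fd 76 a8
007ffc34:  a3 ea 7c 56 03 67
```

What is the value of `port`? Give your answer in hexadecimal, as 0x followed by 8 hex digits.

0x6703567C

`port` follows `length` (8 B), `count` (8 B), `id` (2 B), so it starts at offset 8 + 8 + 2 = 18 and occupies 4 bytes.
Bytes at offsets 18..21: 7C 56 03 67.
In little-endian order the low byte comes first in memory.
Reassemble most-significant byte first: 67 03 56 7C → 0x6703567C.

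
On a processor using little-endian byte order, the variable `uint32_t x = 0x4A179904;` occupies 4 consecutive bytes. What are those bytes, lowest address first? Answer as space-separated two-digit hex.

Split into bytes (most-significant first): 4A 17 99 04.
Little-endian stores the least-significant byte at the lowest address.
So at ascending addresses the bytes are 04 99 17 4A.

04 99 17 4A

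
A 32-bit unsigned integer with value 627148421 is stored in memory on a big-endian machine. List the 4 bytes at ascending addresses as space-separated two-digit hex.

25 61 86 85

627148421 in hexadecimal, padded to 32 bits, is 0x25618685.
Split into bytes (most-significant first): 25 61 86 85.
In big-endian order the high byte comes first in memory.
So the memory order matches the most-significant-first order: 25 61 86 85.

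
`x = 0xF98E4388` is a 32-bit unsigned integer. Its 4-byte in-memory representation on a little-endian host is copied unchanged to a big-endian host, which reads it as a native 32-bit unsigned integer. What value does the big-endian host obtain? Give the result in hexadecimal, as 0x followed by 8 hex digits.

Stored little-endian, the bytes at ascending addresses are 88 43 8E F9.
Read back as big-endian, the last byte is least significant, giving 0x88438EF9.

0x88438EF9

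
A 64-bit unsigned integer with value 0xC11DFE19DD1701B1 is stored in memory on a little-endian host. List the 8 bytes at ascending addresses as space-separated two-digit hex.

Split into bytes (most-significant first): C1 1D FE 19 DD 17 01 B1.
Little-endian: lowest address holds the least-significant byte.
So at ascending addresses the bytes are B1 01 17 DD 19 FE 1D C1.

B1 01 17 DD 19 FE 1D C1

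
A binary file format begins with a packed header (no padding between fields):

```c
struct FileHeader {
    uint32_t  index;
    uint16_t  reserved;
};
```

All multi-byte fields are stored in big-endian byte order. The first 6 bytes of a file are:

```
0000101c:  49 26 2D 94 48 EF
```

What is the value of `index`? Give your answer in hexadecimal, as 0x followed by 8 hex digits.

`index` is the first field, at byte offset 0, occupying 4 bytes.
Bytes at offsets 0..3: 49 26 2D 94.
In big-endian order the high byte comes first in memory.
The bytes are already most-significant first: 0x49262D94.

0x49262D94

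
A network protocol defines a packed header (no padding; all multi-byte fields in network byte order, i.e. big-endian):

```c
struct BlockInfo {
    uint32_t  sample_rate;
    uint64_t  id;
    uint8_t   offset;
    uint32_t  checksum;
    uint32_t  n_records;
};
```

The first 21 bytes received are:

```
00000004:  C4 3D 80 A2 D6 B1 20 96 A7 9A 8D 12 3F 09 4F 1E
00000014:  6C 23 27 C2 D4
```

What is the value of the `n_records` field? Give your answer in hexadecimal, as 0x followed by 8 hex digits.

0x2327C2D4

`n_records` follows `sample_rate` (4 B), `id` (8 B), `offset` (1 B), `checksum` (4 B), so it starts at offset 4 + 8 + 1 + 4 = 17 and occupies 4 bytes.
Bytes at offsets 17..20: 23 27 C2 D4.
In big-endian order the high byte comes first in memory.
The bytes are already most-significant first: 0x2327C2D4.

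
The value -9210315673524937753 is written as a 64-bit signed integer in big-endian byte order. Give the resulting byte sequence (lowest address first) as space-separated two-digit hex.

Two's complement of -9210315673524937753 in 64 bits: 9210315673524937753 = 0x7FD19D4E85AAA419; invert → 0x802E62B17A555BE6; add 1 → 0x802E62B17A555BE7.
Split into bytes (most-significant first): 80 2E 62 B1 7A 55 5B E7.
In big-endian order the high byte comes first in memory.
So the memory order matches the most-significant-first order: 80 2E 62 B1 7A 55 5B E7.

80 2E 62 B1 7A 55 5B E7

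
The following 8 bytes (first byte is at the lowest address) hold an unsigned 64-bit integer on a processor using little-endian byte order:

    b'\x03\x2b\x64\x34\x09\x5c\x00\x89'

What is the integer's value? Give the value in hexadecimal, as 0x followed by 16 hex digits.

0x89005C0934642B03

Little-endian stores the least-significant byte at the lowest address.
Reassemble most-significant byte first: 89 00 5C 09 34 64 2B 03 → 0x89005C0934642B03.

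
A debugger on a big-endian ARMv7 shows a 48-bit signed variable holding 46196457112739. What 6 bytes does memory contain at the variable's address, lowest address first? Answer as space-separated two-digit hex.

2A 03 F3 6A 84 A3

46196457112739 in hexadecimal, padded to 48 bits, is 0x2A03F36A84A3.
Split into bytes (most-significant first): 2A 03 F3 6A 84 A3.
Big-endian: lowest address holds the most-significant byte.
So the memory order matches the most-significant-first order: 2A 03 F3 6A 84 A3.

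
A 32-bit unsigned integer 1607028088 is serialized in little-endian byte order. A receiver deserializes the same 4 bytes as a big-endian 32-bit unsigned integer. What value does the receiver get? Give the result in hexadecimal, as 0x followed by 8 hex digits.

0x784DC95F

1607028088 in 32-bit hexadecimal is 0x5FC94D78.
Stored little-endian, the bytes at ascending addresses are 78 4D C9 5F.
Read back as big-endian, the last byte is least significant, giving 0x784DC95F.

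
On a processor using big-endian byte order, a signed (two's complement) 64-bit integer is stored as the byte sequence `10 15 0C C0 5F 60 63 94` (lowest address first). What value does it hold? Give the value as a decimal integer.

In big-endian order the high byte comes first in memory.
The bytes are already most-significant first: 0x10150CC05F606394.
0x10150CC05F606394 = 1158846499491177364.

1158846499491177364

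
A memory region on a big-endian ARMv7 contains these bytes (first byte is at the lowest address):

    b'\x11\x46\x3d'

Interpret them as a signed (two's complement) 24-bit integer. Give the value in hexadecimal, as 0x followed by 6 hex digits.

Big-endian: lowest address holds the most-significant byte.
The bytes are already most-significant first: 0x11463D.

0x11463D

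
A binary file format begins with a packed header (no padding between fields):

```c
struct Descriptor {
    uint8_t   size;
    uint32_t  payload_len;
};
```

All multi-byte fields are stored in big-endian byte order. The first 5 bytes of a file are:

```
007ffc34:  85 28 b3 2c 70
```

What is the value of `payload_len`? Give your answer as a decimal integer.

`payload_len` follows `size` (1 byte), so it starts at byte offset 1 and occupies 4 bytes.
Bytes at offsets 1..4: 28 B3 2C 70.
In big-endian order the high byte comes first in memory.
The bytes are already most-significant first: 0x28B32C70.
0x28B32C70 = 682830960.

682830960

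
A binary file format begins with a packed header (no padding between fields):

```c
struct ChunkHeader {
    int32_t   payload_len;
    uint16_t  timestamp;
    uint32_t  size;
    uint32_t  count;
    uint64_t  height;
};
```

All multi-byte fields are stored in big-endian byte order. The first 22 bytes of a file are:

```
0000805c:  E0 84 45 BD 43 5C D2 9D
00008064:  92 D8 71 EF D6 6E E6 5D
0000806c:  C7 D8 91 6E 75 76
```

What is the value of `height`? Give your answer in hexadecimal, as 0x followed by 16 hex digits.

0xE65DC7D8916E7576

`height` follows `payload_len` (4 B), `timestamp` (2 B), `size` (4 B), `count` (4 B), so it starts at offset 4 + 2 + 4 + 4 = 14 and occupies 8 bytes.
Bytes at offsets 14..21: E6 5D C7 D8 91 6E 75 76.
In big-endian order the high byte comes first in memory.
The bytes are already most-significant first: 0xE65DC7D8916E7576.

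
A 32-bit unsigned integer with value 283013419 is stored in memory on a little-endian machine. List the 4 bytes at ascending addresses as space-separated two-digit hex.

2B 71 DE 10

283013419 in hexadecimal, padded to 32 bits, is 0x10DE712B.
Split into bytes (most-significant first): 10 DE 71 2B.
In little-endian order the low byte comes first in memory.
So at ascending addresses the bytes are 2B 71 DE 10.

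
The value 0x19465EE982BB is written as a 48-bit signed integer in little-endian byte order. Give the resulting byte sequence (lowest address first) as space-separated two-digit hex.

BB 82 E9 5E 46 19

Split into bytes (most-significant first): 19 46 5E E9 82 BB.
Little-endian: lowest address holds the least-significant byte.
So at ascending addresses the bytes are BB 82 E9 5E 46 19.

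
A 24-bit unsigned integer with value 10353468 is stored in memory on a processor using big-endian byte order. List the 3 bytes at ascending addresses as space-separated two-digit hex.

9D FB 3C

10353468 in hexadecimal, padded to 24 bits, is 0x9DFB3C.
Split into bytes (most-significant first): 9D FB 3C.
Big-endian: lowest address holds the most-significant byte.
So the memory order matches the most-significant-first order: 9D FB 3C.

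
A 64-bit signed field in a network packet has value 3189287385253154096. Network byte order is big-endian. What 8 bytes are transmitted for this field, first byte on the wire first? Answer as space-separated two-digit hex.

3189287385253154096 in hexadecimal, padded to 64 bits, is 0x2C429FFAB4A60D30.
Split into bytes (most-significant first): 2C 42 9F FA B4 A6 0D 30.
Big-endian: lowest address holds the most-significant byte.
So the memory order matches the most-significant-first order: 2C 42 9F FA B4 A6 0D 30.

2C 42 9F FA B4 A6 0D 30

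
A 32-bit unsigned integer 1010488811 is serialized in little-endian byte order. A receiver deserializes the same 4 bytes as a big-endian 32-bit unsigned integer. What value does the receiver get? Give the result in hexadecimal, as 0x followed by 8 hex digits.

1010488811 in 32-bit hexadecimal is 0x3C3AD5EB.
Stored little-endian, the bytes at ascending addresses are EB D5 3A 3C.
Read back as big-endian, the last byte is least significant, giving 0xEBD53A3C.

0xEBD53A3C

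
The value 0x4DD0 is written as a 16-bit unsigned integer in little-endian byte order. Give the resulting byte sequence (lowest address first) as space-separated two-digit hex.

D0 4D

Split into bytes (most-significant first): 4D D0.
In little-endian order the low byte comes first in memory.
So at ascending addresses the bytes are D0 4D.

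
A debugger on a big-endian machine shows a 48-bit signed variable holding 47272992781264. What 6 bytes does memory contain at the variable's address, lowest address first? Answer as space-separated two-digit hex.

2A FE 99 F1 33 D0

47272992781264 in hexadecimal, padded to 48 bits, is 0x2AFE99F133D0.
Split into bytes (most-significant first): 2A FE 99 F1 33 D0.
Big-endian: lowest address holds the most-significant byte.
So the memory order matches the most-significant-first order: 2A FE 99 F1 33 D0.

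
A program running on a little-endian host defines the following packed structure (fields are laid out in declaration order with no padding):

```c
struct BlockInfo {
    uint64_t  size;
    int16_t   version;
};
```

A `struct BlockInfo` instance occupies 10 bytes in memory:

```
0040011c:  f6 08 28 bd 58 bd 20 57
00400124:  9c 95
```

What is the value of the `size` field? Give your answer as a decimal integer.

6278226069382760694

`size` is the first field, at byte offset 0, occupying 8 bytes.
Bytes at offsets 0..7: F6 08 28 BD 58 BD 20 57.
Little-endian stores the least-significant byte at the lowest address.
Reassemble most-significant byte first: 57 20 BD 58 BD 28 08 F6 → 0x5720BD58BD2808F6.
0x5720BD58BD2808F6 = 6278226069382760694.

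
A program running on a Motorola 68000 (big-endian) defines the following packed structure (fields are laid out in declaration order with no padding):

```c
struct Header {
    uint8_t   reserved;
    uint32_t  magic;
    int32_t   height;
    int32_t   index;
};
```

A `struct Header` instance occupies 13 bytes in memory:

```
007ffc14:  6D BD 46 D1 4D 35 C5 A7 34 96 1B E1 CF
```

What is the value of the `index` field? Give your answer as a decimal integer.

`index` follows `reserved` (1 B), `magic` (4 B), `height` (4 B), so it starts at offset 1 + 4 + 4 = 9 and occupies 4 bytes.
Bytes at offsets 9..12: 96 1B E1 CF.
Big-endian stores the most-significant byte at the lowest address.
The bytes are already most-significant first: 0x961BE1CF.
Top bit is set, so as a signed 32-bit value this is 0x961BE1CF − 2^32 = -1776557617.

-1776557617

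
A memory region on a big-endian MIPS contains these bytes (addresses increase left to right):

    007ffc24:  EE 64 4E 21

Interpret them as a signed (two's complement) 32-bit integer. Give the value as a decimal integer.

-295416287

In big-endian order the high byte comes first in memory.
The bytes are already most-significant first: 0xEE644E21.
Top bit is set, so as a signed 32-bit value this is 0xEE644E21 − 2^32 = -295416287.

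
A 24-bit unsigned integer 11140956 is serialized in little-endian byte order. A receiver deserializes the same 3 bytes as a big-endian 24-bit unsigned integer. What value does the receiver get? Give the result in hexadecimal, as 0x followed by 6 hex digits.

0x5CFFA9

11140956 in 24-bit hexadecimal is 0xA9FF5C.
Stored little-endian, the bytes at ascending addresses are 5C FF A9.
Read back as big-endian, the last byte is least significant, giving 0x5CFFA9.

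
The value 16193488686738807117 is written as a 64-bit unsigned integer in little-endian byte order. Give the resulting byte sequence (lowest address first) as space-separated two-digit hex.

4D 99 5F EF 29 D4 BA E0

16193488686738807117 in hexadecimal, padded to 64 bits, is 0xE0BAD429EF5F994D.
Split into bytes (most-significant first): E0 BA D4 29 EF 5F 99 4D.
In little-endian order the low byte comes first in memory.
So at ascending addresses the bytes are 4D 99 5F EF 29 D4 BA E0.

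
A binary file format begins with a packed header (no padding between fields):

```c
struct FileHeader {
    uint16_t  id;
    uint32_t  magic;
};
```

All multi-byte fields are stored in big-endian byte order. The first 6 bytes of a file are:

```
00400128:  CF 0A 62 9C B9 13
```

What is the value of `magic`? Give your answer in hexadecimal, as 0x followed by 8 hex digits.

0x629CB913

`magic` follows `id` (2 bytes), so it starts at byte offset 2 and occupies 4 bytes.
Bytes at offsets 2..5: 62 9C B9 13.
In big-endian order the high byte comes first in memory.
The bytes are already most-significant first: 0x629CB913.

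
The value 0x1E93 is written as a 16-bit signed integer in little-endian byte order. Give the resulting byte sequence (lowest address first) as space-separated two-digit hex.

93 1E

Split into bytes (most-significant first): 1E 93.
Little-endian stores the least-significant byte at the lowest address.
So at ascending addresses the bytes are 93 1E.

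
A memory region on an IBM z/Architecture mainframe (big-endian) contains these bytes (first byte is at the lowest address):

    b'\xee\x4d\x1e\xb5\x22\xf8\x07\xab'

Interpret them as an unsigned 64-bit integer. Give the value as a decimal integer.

In big-endian order the high byte comes first in memory.
The bytes are already most-significant first: 0xEE4D1EB522F807AB.
0xEE4D1EB522F807AB = 17171414717558163371.

17171414717558163371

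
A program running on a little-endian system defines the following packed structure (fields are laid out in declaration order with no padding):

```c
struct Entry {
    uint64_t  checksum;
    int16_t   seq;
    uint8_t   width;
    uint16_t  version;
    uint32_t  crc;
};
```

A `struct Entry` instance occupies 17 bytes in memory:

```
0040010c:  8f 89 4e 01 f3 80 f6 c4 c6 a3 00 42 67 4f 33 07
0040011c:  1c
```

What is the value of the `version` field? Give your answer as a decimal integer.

26434

`version` follows `checksum` (8 B), `seq` (2 B), `width` (1 B), so it starts at offset 8 + 2 + 1 = 11 and occupies 2 bytes.
Bytes at offsets 11..12: 42 67.
Little-endian: lowest address holds the least-significant byte.
Reassemble most-significant byte first: 67 42 → 0x6742.
0x6742 = 26434.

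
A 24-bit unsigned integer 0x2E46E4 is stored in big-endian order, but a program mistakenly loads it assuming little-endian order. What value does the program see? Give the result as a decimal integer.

Stored big-endian, the bytes at ascending addresses are 2E 46 E4.
Read back as little-endian, the first byte is least significant, giving 0xE4462E.
0xE4462E = 14960174.

14960174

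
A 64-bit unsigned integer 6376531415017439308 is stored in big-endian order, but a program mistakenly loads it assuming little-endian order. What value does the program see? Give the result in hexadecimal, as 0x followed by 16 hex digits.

0x4CC03BA389FD7D58

6376531415017439308 in 64-bit hexadecimal is 0x587DFD89A33BC04C.
Stored big-endian, the bytes at ascending addresses are 58 7D FD 89 A3 3B C0 4C.
Read back as little-endian, the first byte is least significant, giving 0x4CC03BA389FD7D58.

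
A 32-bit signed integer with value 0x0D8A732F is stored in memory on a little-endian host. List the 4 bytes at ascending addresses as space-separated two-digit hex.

2F 73 8A 0D

Split into bytes (most-significant first): 0D 8A 73 2F.
Little-endian: lowest address holds the least-significant byte.
So at ascending addresses the bytes are 2F 73 8A 0D.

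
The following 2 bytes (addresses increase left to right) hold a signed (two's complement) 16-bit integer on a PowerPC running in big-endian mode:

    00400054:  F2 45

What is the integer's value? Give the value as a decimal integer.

In big-endian order the high byte comes first in memory.
The bytes are already most-significant first: 0xF245.
Top bit is set, so as a signed 16-bit value this is 0xF245 − 2^16 = -3515.

-3515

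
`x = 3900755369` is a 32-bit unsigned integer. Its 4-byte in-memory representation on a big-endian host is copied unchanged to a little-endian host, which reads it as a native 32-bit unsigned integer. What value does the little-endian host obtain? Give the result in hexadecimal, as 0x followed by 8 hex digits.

3900755369 in 32-bit hexadecimal is 0xE880CDA9.
Stored big-endian, the bytes at ascending addresses are E8 80 CD A9.
Read back as little-endian, the first byte is least significant, giving 0xA9CD80E8.

0xA9CD80E8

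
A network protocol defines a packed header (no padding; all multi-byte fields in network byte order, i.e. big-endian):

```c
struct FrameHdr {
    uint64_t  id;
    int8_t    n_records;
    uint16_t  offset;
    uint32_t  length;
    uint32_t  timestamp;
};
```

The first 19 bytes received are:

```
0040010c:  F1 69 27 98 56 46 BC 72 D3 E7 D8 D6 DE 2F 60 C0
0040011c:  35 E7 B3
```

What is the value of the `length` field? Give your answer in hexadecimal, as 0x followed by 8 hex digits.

`length` follows `id` (8 B), `n_records` (1 B), `offset` (2 B), so it starts at offset 8 + 1 + 2 = 11 and occupies 4 bytes.
Bytes at offsets 11..14: D6 DE 2F 60.
In big-endian order the high byte comes first in memory.
The bytes are already most-significant first: 0xD6DE2F60.

0xD6DE2F60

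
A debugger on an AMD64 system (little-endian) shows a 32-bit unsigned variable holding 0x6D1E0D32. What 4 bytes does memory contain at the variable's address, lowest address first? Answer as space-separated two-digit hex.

32 0D 1E 6D

Split into bytes (most-significant first): 6D 1E 0D 32.
In little-endian order the low byte comes first in memory.
So at ascending addresses the bytes are 32 0D 1E 6D.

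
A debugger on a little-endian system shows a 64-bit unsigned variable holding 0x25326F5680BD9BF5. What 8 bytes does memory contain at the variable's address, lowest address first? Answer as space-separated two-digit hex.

F5 9B BD 80 56 6F 32 25

Split into bytes (most-significant first): 25 32 6F 56 80 BD 9B F5.
Little-endian: lowest address holds the least-significant byte.
So at ascending addresses the bytes are F5 9B BD 80 56 6F 32 25.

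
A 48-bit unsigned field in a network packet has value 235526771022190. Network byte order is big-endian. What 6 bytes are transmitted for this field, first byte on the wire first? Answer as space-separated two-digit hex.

235526771022190 in hexadecimal, padded to 48 bits, is 0xD635D985996E.
Split into bytes (most-significant first): D6 35 D9 85 99 6E.
In big-endian order the high byte comes first in memory.
So the memory order matches the most-significant-first order: D6 35 D9 85 99 6E.

D6 35 D9 85 99 6E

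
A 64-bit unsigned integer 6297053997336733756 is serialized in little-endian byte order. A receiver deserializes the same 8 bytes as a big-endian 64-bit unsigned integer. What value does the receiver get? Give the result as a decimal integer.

4370942803222553431

6297053997336733756 in 64-bit hexadecimal is 0x5763A13F52B5A83C.
Stored little-endian, the bytes at ascending addresses are 3C A8 B5 52 3F A1 63 57.
Read back as big-endian, the last byte is least significant, giving 0x3CA8B5523FA16357.
0x3CA8B5523FA16357 = 4370942803222553431.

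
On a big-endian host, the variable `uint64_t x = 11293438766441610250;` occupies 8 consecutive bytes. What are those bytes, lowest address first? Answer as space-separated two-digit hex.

9C BA 5A B9 0E 60 BC 0A

11293438766441610250 in hexadecimal, padded to 64 bits, is 0x9CBA5AB90E60BC0A.
Split into bytes (most-significant first): 9C BA 5A B9 0E 60 BC 0A.
In big-endian order the high byte comes first in memory.
So the memory order matches the most-significant-first order: 9C BA 5A B9 0E 60 BC 0A.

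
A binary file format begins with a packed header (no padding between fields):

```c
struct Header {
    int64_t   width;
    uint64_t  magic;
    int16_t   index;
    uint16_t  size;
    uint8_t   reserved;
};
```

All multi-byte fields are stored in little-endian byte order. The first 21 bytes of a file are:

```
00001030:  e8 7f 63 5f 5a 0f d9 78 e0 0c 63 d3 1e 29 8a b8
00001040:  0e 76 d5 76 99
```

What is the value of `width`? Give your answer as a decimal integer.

8708008235319394280

`width` is the first field, at byte offset 0, occupying 8 bytes.
Bytes at offsets 0..7: E8 7F 63 5F 5A 0F D9 78.
Little-endian: lowest address holds the least-significant byte.
Reassemble most-significant byte first: 78 D9 0F 5A 5F 63 7F E8 → 0x78D90F5A5F637FE8.
0x78D90F5A5F637FE8 = 8708008235319394280.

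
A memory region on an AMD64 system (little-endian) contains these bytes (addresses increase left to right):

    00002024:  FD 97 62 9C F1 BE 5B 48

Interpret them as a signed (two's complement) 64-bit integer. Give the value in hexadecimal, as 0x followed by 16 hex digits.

In little-endian order the low byte comes first in memory.
Reassemble most-significant byte first: 48 5B BE F1 9C 62 97 FD → 0x485BBEF19C6297FD.

0x485BBEF19C6297FD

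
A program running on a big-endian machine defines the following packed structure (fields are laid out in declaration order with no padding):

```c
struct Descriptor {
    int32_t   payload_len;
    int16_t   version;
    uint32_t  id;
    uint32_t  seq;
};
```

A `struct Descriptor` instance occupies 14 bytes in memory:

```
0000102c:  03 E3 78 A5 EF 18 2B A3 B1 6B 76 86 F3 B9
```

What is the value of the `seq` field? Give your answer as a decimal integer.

1988555705

`seq` follows `payload_len` (4 B), `version` (2 B), `id` (4 B), so it starts at offset 4 + 2 + 4 = 10 and occupies 4 bytes.
Bytes at offsets 10..13: 76 86 F3 B9.
Big-endian: lowest address holds the most-significant byte.
The bytes are already most-significant first: 0x7686F3B9.
0x7686F3B9 = 1988555705.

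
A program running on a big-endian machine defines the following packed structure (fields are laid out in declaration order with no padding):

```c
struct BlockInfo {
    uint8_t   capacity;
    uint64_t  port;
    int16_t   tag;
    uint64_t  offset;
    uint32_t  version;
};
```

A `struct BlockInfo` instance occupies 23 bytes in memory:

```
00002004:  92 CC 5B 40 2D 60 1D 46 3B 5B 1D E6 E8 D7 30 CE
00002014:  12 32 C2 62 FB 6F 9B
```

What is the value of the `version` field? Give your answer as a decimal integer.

1660645275

`version` follows `capacity` (1 B), `port` (8 B), `tag` (2 B), `offset` (8 B), so it starts at offset 1 + 8 + 2 + 8 = 19 and occupies 4 bytes.
Bytes at offsets 19..22: 62 FB 6F 9B.
In big-endian order the high byte comes first in memory.
The bytes are already most-significant first: 0x62FB6F9B.
0x62FB6F9B = 1660645275.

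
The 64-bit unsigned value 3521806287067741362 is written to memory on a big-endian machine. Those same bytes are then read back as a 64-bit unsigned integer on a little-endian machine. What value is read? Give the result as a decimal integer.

3521806287067741362 in 64-bit hexadecimal is 0x30DFF828A468FCB2.
Stored big-endian, the bytes at ascending addresses are 30 DF F8 28 A4 68 FC B2.
Read back as little-endian, the first byte is least significant, giving 0xB2FC68A428F8DF30.
0xB2FC68A428F8DF30 = 12897298487153581872.

12897298487153581872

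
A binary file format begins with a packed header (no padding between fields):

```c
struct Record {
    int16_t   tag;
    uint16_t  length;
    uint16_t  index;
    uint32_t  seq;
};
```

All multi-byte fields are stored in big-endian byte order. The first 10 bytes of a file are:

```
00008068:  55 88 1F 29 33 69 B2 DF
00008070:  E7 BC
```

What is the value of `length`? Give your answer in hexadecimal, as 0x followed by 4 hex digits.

`length` follows `tag` (2 bytes), so it starts at byte offset 2 and occupies 2 bytes.
Bytes at offsets 2..3: 1F 29.
Big-endian stores the most-significant byte at the lowest address.
The bytes are already most-significant first: 0x1F29.

0x1F29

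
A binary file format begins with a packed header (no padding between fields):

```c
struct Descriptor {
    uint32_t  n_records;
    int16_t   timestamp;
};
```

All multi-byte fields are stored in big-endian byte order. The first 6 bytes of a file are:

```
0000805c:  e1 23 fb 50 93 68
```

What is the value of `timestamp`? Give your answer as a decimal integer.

-27800

`timestamp` follows `n_records` (4 bytes), so it starts at byte offset 4 and occupies 2 bytes.
Bytes at offsets 4..5: 93 68.
Big-endian stores the most-significant byte at the lowest address.
The bytes are already most-significant first: 0x9368.
Top bit is set, so as a signed 16-bit value this is 0x9368 − 2^16 = -27800.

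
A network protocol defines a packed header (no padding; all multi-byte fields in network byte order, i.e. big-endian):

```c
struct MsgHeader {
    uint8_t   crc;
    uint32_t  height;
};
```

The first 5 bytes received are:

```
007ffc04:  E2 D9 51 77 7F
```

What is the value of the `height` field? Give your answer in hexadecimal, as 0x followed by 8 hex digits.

0xD951777F

`height` follows `crc` (1 byte), so it starts at byte offset 1 and occupies 4 bytes.
Bytes at offsets 1..4: D9 51 77 7F.
In big-endian order the high byte comes first in memory.
The bytes are already most-significant first: 0xD951777F.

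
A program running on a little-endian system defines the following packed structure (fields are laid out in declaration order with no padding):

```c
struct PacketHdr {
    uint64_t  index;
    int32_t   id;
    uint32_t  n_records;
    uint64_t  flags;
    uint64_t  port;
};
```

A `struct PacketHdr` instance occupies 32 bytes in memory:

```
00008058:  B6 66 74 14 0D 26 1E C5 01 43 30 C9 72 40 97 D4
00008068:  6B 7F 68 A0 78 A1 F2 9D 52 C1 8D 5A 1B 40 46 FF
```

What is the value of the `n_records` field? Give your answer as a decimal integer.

3566682226

`n_records` follows `index` (8 B), `id` (4 B), so it starts at offset 8 + 4 = 12 and occupies 4 bytes.
Bytes at offsets 12..15: 72 40 97 D4.
Little-endian stores the least-significant byte at the lowest address.
Reassemble most-significant byte first: D4 97 40 72 → 0xD4974072.
0xD4974072 = 3566682226.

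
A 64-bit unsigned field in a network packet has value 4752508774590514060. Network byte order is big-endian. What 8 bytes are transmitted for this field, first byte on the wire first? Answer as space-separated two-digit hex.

41 F4 4D 8C F5 65 03 8C

4752508774590514060 in hexadecimal, padded to 64 bits, is 0x41F44D8CF565038C.
Split into bytes (most-significant first): 41 F4 4D 8C F5 65 03 8C.
Big-endian stores the most-significant byte at the lowest address.
So the memory order matches the most-significant-first order: 41 F4 4D 8C F5 65 03 8C.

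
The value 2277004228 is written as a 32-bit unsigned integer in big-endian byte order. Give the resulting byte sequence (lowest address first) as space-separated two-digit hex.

2277004228 in hexadecimal, padded to 32 bits, is 0x87B853C4.
Split into bytes (most-significant first): 87 B8 53 C4.
In big-endian order the high byte comes first in memory.
So the memory order matches the most-significant-first order: 87 B8 53 C4.

87 B8 53 C4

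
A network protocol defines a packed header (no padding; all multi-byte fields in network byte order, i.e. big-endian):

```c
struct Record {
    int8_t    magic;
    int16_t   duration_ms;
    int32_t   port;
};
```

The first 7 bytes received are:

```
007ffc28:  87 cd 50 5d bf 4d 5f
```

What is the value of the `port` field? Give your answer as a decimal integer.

1572818271

`port` follows `magic` (1 B), `duration_ms` (2 B), so it starts at offset 1 + 2 = 3 and occupies 4 bytes.
Bytes at offsets 3..6: 5D BF 4D 5F.
Big-endian: lowest address holds the most-significant byte.
The bytes are already most-significant first: 0x5DBF4D5F.
0x5DBF4D5F = 1572818271.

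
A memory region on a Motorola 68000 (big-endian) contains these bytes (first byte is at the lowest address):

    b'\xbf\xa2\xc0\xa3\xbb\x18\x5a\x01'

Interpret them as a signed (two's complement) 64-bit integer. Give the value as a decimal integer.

In big-endian order the high byte comes first in memory.
The bytes are already most-significant first: 0xBFA2C0A3BB185A01.
Top bit is set, so as a signed 64-bit value this is 0xBFA2C0A3BB185A01 − 2^64 = -4637932856787052031.

-4637932856787052031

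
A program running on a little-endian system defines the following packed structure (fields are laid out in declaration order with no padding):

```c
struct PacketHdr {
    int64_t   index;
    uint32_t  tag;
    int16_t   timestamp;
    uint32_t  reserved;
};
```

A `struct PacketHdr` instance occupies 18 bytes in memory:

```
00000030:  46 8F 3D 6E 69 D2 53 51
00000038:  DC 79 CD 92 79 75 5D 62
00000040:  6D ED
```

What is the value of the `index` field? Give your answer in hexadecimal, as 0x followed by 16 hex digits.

0x5153D2696E3D8F46

`index` is the first field, at byte offset 0, occupying 8 bytes.
Bytes at offsets 0..7: 46 8F 3D 6E 69 D2 53 51.
Little-endian stores the least-significant byte at the lowest address.
Reassemble most-significant byte first: 51 53 D2 69 6E 3D 8F 46 → 0x5153D2696E3D8F46.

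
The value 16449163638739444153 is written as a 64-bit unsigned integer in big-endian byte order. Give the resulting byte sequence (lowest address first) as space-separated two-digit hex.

16449163638739444153 in hexadecimal, padded to 64 bits, is 0xE4472B2D935621B9.
Split into bytes (most-significant first): E4 47 2B 2D 93 56 21 B9.
In big-endian order the high byte comes first in memory.
So the memory order matches the most-significant-first order: E4 47 2B 2D 93 56 21 B9.

E4 47 2B 2D 93 56 21 B9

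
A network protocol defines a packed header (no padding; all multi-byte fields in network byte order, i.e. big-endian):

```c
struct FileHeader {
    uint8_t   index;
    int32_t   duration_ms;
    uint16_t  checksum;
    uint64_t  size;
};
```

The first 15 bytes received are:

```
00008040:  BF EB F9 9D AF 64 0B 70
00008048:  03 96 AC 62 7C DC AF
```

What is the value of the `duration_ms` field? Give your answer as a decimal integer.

`duration_ms` follows `index` (1 byte), so it starts at byte offset 1 and occupies 4 bytes.
Bytes at offsets 1..4: EB F9 9D AF.
Big-endian stores the most-significant byte at the lowest address.
The bytes are already most-significant first: 0xEBF99DAF.
Top bit is set, so as a signed 32-bit value this is 0xEBF99DAF − 2^32 = -335962705.

-335962705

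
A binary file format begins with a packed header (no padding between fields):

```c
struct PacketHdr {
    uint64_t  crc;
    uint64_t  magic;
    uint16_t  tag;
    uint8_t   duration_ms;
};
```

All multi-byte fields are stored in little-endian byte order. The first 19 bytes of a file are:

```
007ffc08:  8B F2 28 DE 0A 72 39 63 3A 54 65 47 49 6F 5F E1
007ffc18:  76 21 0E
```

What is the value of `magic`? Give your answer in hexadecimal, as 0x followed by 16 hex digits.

`magic` follows `crc` (8 bytes), so it starts at byte offset 8 and occupies 8 bytes.
Bytes at offsets 8..15: 3A 54 65 47 49 6F 5F E1.
Little-endian: lowest address holds the least-significant byte.
Reassemble most-significant byte first: E1 5F 6F 49 47 65 54 3A → 0xE15F6F494765543A.

0xE15F6F494765543A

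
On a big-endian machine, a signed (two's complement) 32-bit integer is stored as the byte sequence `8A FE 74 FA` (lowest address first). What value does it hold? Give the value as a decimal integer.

Big-endian: lowest address holds the most-significant byte.
The bytes are already most-significant first: 0x8AFE74FA.
Top bit is set, so as a signed 32-bit value this is 0x8AFE74FA − 2^32 = -1963035398.

-1963035398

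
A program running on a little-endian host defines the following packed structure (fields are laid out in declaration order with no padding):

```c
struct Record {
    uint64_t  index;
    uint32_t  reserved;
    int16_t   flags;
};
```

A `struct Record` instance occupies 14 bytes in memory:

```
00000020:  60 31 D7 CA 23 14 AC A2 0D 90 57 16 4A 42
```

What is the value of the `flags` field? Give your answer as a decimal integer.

16970

`flags` follows `index` (8 B), `reserved` (4 B), so it starts at offset 8 + 4 = 12 and occupies 2 bytes.
Bytes at offsets 12..13: 4A 42.
In little-endian order the low byte comes first in memory.
Reassemble most-significant byte first: 42 4A → 0x424A.
0x424A = 16970.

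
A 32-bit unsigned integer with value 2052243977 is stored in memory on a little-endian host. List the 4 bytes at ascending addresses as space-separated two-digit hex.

2052243977 in hexadecimal, padded to 32 bits, is 0x7A52C209.
Split into bytes (most-significant first): 7A 52 C2 09.
In little-endian order the low byte comes first in memory.
So at ascending addresses the bytes are 09 C2 52 7A.

09 C2 52 7A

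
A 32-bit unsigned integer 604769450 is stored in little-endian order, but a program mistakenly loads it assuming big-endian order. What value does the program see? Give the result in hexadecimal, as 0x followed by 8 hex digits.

604769450 in 32-bit hexadecimal is 0x240C0CAA.
Stored little-endian, the bytes at ascending addresses are AA 0C 0C 24.
Read back as big-endian, the last byte is least significant, giving 0xAA0C0C24.

0xAA0C0C24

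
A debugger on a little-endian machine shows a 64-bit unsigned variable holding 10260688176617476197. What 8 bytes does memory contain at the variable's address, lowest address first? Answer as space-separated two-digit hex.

65 D0 55 7E 88 49 65 8E

10260688176617476197 in hexadecimal, padded to 64 bits, is 0x8E6549887E55D065.
Split into bytes (most-significant first): 8E 65 49 88 7E 55 D0 65.
Little-endian stores the least-significant byte at the lowest address.
So at ascending addresses the bytes are 65 D0 55 7E 88 49 65 8E.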